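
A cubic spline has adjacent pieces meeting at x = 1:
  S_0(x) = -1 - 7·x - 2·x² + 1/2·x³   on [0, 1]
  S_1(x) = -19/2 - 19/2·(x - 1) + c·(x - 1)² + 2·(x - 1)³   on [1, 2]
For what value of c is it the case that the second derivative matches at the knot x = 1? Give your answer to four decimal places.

S_0''(x) = -4 + 3·x, so S_0''(1) = -1. On the right, S_1''(1) = 2c, so c = -1/2.

-0.5000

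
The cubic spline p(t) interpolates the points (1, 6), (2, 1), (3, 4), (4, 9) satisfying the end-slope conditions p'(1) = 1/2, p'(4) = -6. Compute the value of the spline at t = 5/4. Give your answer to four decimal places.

5.4641

Put m_i = p'' at the i-th knot. Here h = (1, 1, 1) and Δ = (-5, 3, 5), so the interior equations h_(i-1)·m_(i-1) + 2(h_(i-1)+h_i)·m_i + h_i·m_(i+1) = 6(Δ_i − Δ_(i-1)) read
  1·m_0 + 4·m_1 + 1·m_2 = 6(Δ_1 - Δ_0) = 48
  1·m_1 + 4·m_2 + 1·m_3 = 6(Δ_2 - Δ_1) = 12
Clamped end conditions give two more equations: 2h_0·m_0 + h_0·m_1 = 6(Δ_0 - p'(1)) = -33 and h_2·m_2 + 2h_2·m_3 = 6(p'(4) - Δ_2) = -66.
Hence m_0 = -368/15, m_1 = 241/15, m_2 = 124/15, m_3 = -557/15.
On [1, 2], p(t) = 6 + 1/2·(t - 1) - 184/15·(t - 1)² + 203/30·(t - 1)³.
With (t - 1) = 1/4: p(5/4) = 3497/640.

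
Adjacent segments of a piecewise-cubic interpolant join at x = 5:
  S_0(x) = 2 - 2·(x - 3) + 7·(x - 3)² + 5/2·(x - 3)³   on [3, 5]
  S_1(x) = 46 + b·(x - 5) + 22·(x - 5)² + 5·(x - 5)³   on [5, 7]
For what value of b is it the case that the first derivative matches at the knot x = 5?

S_0'(x) = -2 + 14·(x - 3) + 15/2·(x - 3)², so S_0'(5) = 56. On the right, S_1'(5) = b, so b = 56.

56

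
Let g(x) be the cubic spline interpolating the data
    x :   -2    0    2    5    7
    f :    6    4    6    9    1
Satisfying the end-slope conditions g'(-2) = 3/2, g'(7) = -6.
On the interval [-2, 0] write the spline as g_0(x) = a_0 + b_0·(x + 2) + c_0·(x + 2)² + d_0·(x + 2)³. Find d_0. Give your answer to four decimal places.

0.6504

With m_i denoting the second derivative at x_i, h_i = 2, 2, 3, 2, and Δ_i = (y_(i+1) − y_i)/h_i = -1, 1, 1, -4:
  2·m_0 + 8·m_1 + 2·m_2 = 6(Δ_1 - Δ_0) = 12
  2·m_1 + 10·m_2 + 3·m_3 = 6(Δ_2 - Δ_1) = 0
  3·m_2 + 10·m_3 + 2·m_4 = 6(Δ_3 - Δ_2) = -30
Clamped end conditions give two more equations: 2h_0·m_0 + h_0·m_1 = 6(Δ_0 - g'(-2)) = -15 and h_3·m_3 + 2h_3·m_4 = 6(g'(7) - Δ_3) = -12.
Solving the tridiagonal system: m_0 = -301/59, m_1 = 319/118, m_2 = 17/59, m_3 = -163/59, m_4 = -191/118.
On [-2, 0], with g_0(x) = a_0 + b_0·(x + 2) + c_0·(x + 2)² + d_0·(x + 2)³: c_0 = m_0/2 = -301/118, d_0 = (m_1 - m_0)/(6h_0) = 307/472, b_0 = Δ_0 - h_0(2m_0 + m_1)/6 = 3/2.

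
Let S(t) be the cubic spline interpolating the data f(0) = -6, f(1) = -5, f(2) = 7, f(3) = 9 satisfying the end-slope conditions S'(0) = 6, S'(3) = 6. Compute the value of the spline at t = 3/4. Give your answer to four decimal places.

-5.7750

Write σ_i for S''(x_i). With h_i = 1, 1, 1 and divided differences Δ_i = 1, 12, 2, the continuity of S' gives the tridiagonal system
  1·σ_0 + 4·σ_1 + 1·σ_2 = 6(Δ_1 - Δ_0) = 66
  1·σ_1 + 4·σ_2 + 1·σ_3 = 6(Δ_2 - Δ_1) = -60
Clamped end conditions give two more equations: 2h_0·σ_0 + h_0·σ_1 = 6(Δ_0 - S'(0)) = -30 and h_2·σ_2 + 2h_2·σ_3 = 6(S'(3) - Δ_2) = 24.
Solving the tridiagonal system: σ_0 = -154/5, σ_1 = 158/5, σ_2 = -148/5, σ_3 = 134/5.
On [0, 1], S(t) = -6 + 6·t - 77/5·t² + 52/5·t³.
With t = 3/4: S(3/4) = -231/40.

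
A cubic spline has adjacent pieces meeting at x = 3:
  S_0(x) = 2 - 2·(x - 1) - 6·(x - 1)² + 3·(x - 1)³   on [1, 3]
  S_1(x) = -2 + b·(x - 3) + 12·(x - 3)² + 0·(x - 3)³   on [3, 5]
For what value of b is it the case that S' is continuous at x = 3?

10

S_0'(x) = -2 - 12·(x - 1) + 9·(x - 1)², so S_0'(3) = 10. On the right, S_1'(3) = b, so b = 10.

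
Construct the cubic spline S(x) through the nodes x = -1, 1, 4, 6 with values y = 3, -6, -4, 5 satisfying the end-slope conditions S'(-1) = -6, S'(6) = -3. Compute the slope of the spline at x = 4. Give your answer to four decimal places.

Put σ_i = S'' at the i-th knot. Here h = (2, 3, 2) and Δ = (-9/2, 2/3, 9/2), so the interior equations h_(i-1)·σ_(i-1) + 2(h_(i-1)+h_i)·σ_i + h_i·σ_(i+1) = 6(Δ_i − Δ_(i-1)) read
  2·σ_0 + 10·σ_1 + 3·σ_2 = 6(Δ_1 - Δ_0) = 31
  3·σ_1 + 10·σ_2 + 2·σ_3 = 6(Δ_2 - Δ_1) = 23
Clamped end conditions give two more equations: 2h_0·σ_0 + h_0·σ_1 = 6(Δ_0 - S'(-1)) = 9 and h_2·σ_2 + 2h_2·σ_3 = 6(S'(6) - Δ_2) = -45.
Hence σ_0 = 37/24, σ_1 = 17/12, σ_2 = 55/12, σ_3 = -325/24.
On [4, 6], S'(x) = b_2 + 2c_2·(x - 4) + 3d_2·(x - 4)² with b_2 = Δ_2 - h_2(2σ_2 + σ_3)/6 = 143/24, c_2 = σ_2/2 = 55/24, d_2 = (σ_3 - σ_2)/(6h_2) = -145/96. So S'(4) = 143/24.

5.9583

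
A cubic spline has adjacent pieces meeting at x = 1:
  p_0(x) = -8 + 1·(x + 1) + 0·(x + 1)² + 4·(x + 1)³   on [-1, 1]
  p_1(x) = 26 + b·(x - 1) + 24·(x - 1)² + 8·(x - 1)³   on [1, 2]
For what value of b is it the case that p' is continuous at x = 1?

49

p_0'(x) = 1 + 0·(x + 1) + 12·(x + 1)², so p_0'(1) = 49. On the right, p_1'(1) = b, so b = 49.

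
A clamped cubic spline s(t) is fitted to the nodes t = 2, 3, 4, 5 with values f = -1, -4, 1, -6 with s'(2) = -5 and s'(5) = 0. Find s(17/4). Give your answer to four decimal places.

With σ_i denoting the second derivative at x_i, h_i = 1, 1, 1, and Δ_i = (y_(i+1) − y_i)/h_i = -3, 5, -7:
  1·σ_0 + 4·σ_1 + 1·σ_2 = 6(Δ_1 - Δ_0) = 48
  1·σ_1 + 4·σ_2 + 1·σ_3 = 6(Δ_2 - Δ_1) = -72
Clamped end conditions give two more equations: 2h_0·σ_0 + h_0·σ_1 = 6(Δ_0 - s'(2)) = 12 and h_2·σ_2 + 2h_2·σ_3 = 6(s'(5) - Δ_2) = 42.
Hence σ_0 = -14/3, σ_1 = 64/3, σ_2 = -98/3, σ_3 = 112/3.
On [4, 5], s(t) = 1 - 7/3·(t - 4) - 49/3·(t - 4)² + 35/3·(t - 4)³.
With (t - 4) = 1/4: s(17/4) = -27/64.

-0.4219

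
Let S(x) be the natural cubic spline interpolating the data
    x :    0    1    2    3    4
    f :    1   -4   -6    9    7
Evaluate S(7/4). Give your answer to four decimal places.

Let m_i = S''(x_i). Step sizes h_i = 1, 1, 1, 1; slopes of the chords Δ_i = (y_(i+1) - y_i)/h_i = -5, -2, 15, -2.
  1·m_0 + 4·m_1 + 1·m_2 = 6(Δ_1 - Δ_0) = 18
  1·m_1 + 4·m_2 + 1·m_3 = 6(Δ_2 - Δ_1) = 102
  1·m_2 + 4·m_3 + 1·m_4 = 6(Δ_3 - Δ_2) = -102
Natural end conditions: m_0 = m_4 = 0.
Solving the tridiagonal system: m_0 = 0, m_1 = -30/7, m_2 = 246/7, m_3 = -240/7, m_4 = 0.
On [1, 2], S(x) = -4 - 45/7·(x - 1) - 15/7·(x - 1)² + 46/7·(x - 1)³.
With (x - 1) = 3/4: S(7/4) = -1625/224.

-7.2545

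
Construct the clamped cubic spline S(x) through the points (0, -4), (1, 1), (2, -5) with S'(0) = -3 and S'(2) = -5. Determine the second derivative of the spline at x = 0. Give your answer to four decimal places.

With M_i denoting the second derivative at x_i, h_i = 1, 1, and Δ_i = (y_(i+1) − y_i)/h_i = 5, -6:
  1·M_0 + 4·M_1 + 1·M_2 = 6(Δ_1 - Δ_0) = -66
Clamped end conditions give two more equations: 2h_0·M_0 + h_0·M_1 = 6(Δ_0 - S'(0)) = 48 and h_1·M_1 + 2h_1·M_2 = 6(S'(2) - Δ_1) = 6.
Solving: M_0 = 79/2, M_1 = -31, M_2 = 37/2.

39.5000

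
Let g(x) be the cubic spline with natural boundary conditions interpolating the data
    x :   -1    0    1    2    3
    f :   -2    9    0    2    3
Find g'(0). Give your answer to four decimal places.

With M_i denoting the second derivative at x_i, h_i = 1, 1, 1, 1, and Δ_i = (y_(i+1) − y_i)/h_i = 11, -9, 2, 1:
  1·M_0 + 4·M_1 + 1·M_2 = 6(Δ_1 - Δ_0) = -120
  1·M_1 + 4·M_2 + 1·M_3 = 6(Δ_2 - Δ_1) = 66
  1·M_2 + 4·M_3 + 1·M_4 = 6(Δ_3 - Δ_2) = -6
Natural end conditions: M_0 = M_4 = 0.
Solving: M_0 = 0, M_1 = -1035/28, M_2 = 195/7, M_3 = -237/28, M_4 = 0.
On [0, 1], g'(x) = b_1 + 2c_1·x + 3d_1·x² with b_1 = Δ_1 - h_1(2M_1 + M_2)/6 = -37/28, c_1 = M_1/2 = -1035/56, d_1 = (M_2 - M_1)/(6h_1) = 605/56. So g'(0) = -37/28.

-1.3214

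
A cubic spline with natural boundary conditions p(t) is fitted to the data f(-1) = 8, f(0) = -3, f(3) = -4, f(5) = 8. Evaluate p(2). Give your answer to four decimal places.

-7.8357

Put M_i = p'' at the i-th knot. Here h = (1, 3, 2) and Δ = (-11, -1/3, 6), so the interior equations h_(i-1)·M_(i-1) + 2(h_(i-1)+h_i)·M_i + h_i·M_(i+1) = 6(Δ_i − Δ_(i-1)) read
  1·M_0 + 8·M_1 + 3·M_2 = 6(Δ_1 - Δ_0) = 64
  3·M_1 + 10·M_2 + 2·M_3 = 6(Δ_2 - Δ_1) = 38
Natural end conditions: M_0 = M_3 = 0.
Solving the tridiagonal system: M_0 = 0, M_1 = 526/71, M_2 = 112/71, M_3 = 0.
On [0, 3], p(t) = -3 - 1817/213·t + 263/71·t² - 23/71·t³.
With t = 2: p(2) = -1669/213.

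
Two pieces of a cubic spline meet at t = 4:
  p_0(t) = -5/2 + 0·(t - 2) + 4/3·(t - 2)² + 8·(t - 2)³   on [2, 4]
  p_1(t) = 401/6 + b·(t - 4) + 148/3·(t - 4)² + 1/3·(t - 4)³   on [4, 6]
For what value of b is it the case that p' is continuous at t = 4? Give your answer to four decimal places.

p_0'(t) = 0 + 8/3·(t - 2) + 24·(t - 2)², so p_0'(4) = 304/3. On the right, p_1'(4) = b, so b = 304/3.

101.3333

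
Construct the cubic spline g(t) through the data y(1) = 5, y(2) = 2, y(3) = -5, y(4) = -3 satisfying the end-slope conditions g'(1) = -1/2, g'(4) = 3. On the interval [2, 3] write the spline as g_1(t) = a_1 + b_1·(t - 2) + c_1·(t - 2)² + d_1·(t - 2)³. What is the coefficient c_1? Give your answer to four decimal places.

With M_i denoting the second derivative at x_i, h_i = 1, 1, 1, and Δ_i = (y_(i+1) − y_i)/h_i = -3, -7, 2:
  1·M_0 + 4·M_1 + 1·M_2 = 6(Δ_1 - Δ_0) = -24
  1·M_1 + 4·M_2 + 1·M_3 = 6(Δ_2 - Δ_1) = 54
Clamped end conditions give two more equations: 2h_0·M_0 + h_0·M_1 = 6(Δ_0 - g'(1)) = -15 and h_2·M_2 + 2h_2·M_3 = 6(g'(4) - Δ_2) = 6.
Solving: M_0 = -8/3, M_1 = -29/3, M_2 = 52/3, M_3 = -17/3.
On [2, 3], with g_1(t) = a_1 + b_1·(t - 2) + c_1·(t - 2)² + d_1·(t - 2)³: c_1 = M_1/2 = -29/6, d_1 = (M_2 - M_1)/(6h_1) = 9/2, b_1 = Δ_1 - h_1(2M_1 + M_2)/6 = -20/3.

-4.8333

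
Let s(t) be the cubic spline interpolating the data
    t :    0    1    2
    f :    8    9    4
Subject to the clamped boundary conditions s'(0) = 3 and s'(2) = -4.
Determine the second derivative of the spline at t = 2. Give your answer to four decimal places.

8.5000

Write σ_i for s''(x_i). With h_i = 1, 1 and divided differences Δ_i = 1, -5, the continuity of s' gives the tridiagonal system
  1·σ_0 + 4·σ_1 + 1·σ_2 = 6(Δ_1 - Δ_0) = -36
Clamped end conditions give two more equations: 2h_0·σ_0 + h_0·σ_1 = 6(Δ_0 - s'(0)) = -12 and h_1·σ_1 + 2h_1·σ_2 = 6(s'(2) - Δ_1) = 6.
Solving: σ_0 = -1/2, σ_1 = -11, σ_2 = 17/2.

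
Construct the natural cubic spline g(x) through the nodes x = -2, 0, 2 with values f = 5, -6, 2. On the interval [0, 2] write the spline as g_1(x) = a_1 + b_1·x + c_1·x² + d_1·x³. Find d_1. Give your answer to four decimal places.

Write σ_i for g''(x_i). With h_i = 2, 2 and divided differences Δ_i = -11/2, 4, the continuity of g' gives the tridiagonal system
  2·σ_0 + 8·σ_1 + 2·σ_2 = 6(Δ_1 - Δ_0) = 57
Natural end conditions: σ_0 = σ_2 = 0.
Solving: σ_0 = 0, σ_1 = 57/8, σ_2 = 0.
On [0, 2], with g_1(x) = a_1 + b_1·x + c_1·x² + d_1·x³: c_1 = σ_1/2 = 57/16, d_1 = (σ_2 - σ_1)/(6h_1) = -19/32, b_1 = Δ_1 - h_1(2σ_1 + σ_2)/6 = -3/4.

-0.5938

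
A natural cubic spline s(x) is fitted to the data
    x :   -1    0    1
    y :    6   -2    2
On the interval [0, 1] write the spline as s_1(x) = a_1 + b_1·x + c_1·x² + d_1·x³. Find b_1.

-2

Let M_i = s''(x_i). Step sizes h_i = 1, 1; slopes of the chords Δ_i = (y_(i+1) - y_i)/h_i = -8, 4.
  1·M_0 + 4·M_1 + 1·M_2 = 6(Δ_1 - Δ_0) = 72
Natural end conditions: M_0 = M_2 = 0.
Solving the tridiagonal system: M_0 = 0, M_1 = 18, M_2 = 0.
On [0, 1], with s_1(x) = a_1 + b_1·x + c_1·x² + d_1·x³: c_1 = M_1/2 = 9, d_1 = (M_2 - M_1)/(6h_1) = -3, b_1 = Δ_1 - h_1(2M_1 + M_2)/6 = -2.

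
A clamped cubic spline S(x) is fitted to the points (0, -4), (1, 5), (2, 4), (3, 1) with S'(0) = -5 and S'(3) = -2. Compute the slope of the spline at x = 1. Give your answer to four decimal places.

8.4000

With m_i denoting the second derivative at x_i, h_i = 1, 1, 1, and Δ_i = (y_(i+1) − y_i)/h_i = 9, -1, -3:
  1·m_0 + 4·m_1 + 1·m_2 = 6(Δ_1 - Δ_0) = -60
  1·m_1 + 4·m_2 + 1·m_3 = 6(Δ_2 - Δ_1) = -12
Clamped end conditions give two more equations: 2h_0·m_0 + h_0·m_1 = 6(Δ_0 - S'(0)) = 84 and h_2·m_2 + 2h_2·m_3 = 6(S'(3) - Δ_2) = 6.
Forward elimination and back-substitution give m_0 = 286/5, m_1 = -152/5, m_2 = 22/5, m_3 = 4/5.
On [1, 2], S'(x) = b_1 + 2c_1·(x - 1) + 3d_1·(x - 1)² with b_1 = Δ_1 - h_1(2m_1 + m_2)/6 = 42/5, c_1 = m_1/2 = -76/5, d_1 = (m_2 - m_1)/(6h_1) = 29/5. So S'(1) = 42/5.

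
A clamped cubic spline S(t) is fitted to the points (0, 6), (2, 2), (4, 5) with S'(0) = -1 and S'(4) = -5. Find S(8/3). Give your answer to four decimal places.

3.8519

Write M_i for S''(x_i). With h_i = 2, 2 and divided differences Δ_i = -2, 3/2, the continuity of S' gives the tridiagonal system
  2·M_0 + 8·M_1 + 2·M_2 = 6(Δ_1 - Δ_0) = 21
Clamped end conditions give two more equations: 2h_0·M_0 + h_0·M_1 = 6(Δ_0 - S'(0)) = -6 and h_1·M_1 + 2h_1·M_2 = 6(S'(4) - Δ_1) = -39.
Solving the tridiagonal system: M_0 = -41/8, M_1 = 29/4, M_2 = -107/8.
On [2, 4], S(t) = 2 + 9/8·(t - 2) + 29/8·(t - 2)² - 55/32·(t - 2)³.
With (t - 2) = 2/3: S(8/3) = 104/27.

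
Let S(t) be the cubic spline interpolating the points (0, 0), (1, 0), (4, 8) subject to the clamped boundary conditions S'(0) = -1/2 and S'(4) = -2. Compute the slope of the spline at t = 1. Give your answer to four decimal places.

Let m_i = S''(x_i). Step sizes h_i = 1, 3; slopes of the chords Δ_i = (y_(i+1) - y_i)/h_i = 0, 8/3.
  1·m_0 + 8·m_1 + 3·m_2 = 6(Δ_1 - Δ_0) = 16
Clamped end conditions give two more equations: 2h_0·m_0 + h_0·m_1 = 6(Δ_0 - S'(0)) = 3 and h_1·m_1 + 2h_1·m_2 = 6(S'(4) - Δ_1) = -28.
Solving: m_0 = -7/8, m_1 = 19/4, m_2 = -169/24.
On [1, 4], S'(t) = b_1 + 2c_1·(t - 1) + 3d_1·(t - 1)² with b_1 = Δ_1 - h_1(2m_1 + m_2)/6 = 23/16, c_1 = m_1/2 = 19/8, d_1 = (m_2 - m_1)/(6h_1) = -283/432. So S'(1) = 23/16.

1.4375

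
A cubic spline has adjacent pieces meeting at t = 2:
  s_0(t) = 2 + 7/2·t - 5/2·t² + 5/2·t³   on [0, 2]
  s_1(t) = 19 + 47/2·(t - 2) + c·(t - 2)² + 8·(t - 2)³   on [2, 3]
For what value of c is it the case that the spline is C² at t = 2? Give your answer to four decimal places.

12.5000

s_0''(t) = -5 + 15·t, so s_0''(2) = 25. On the right, s_1''(2) = 2c, so c = 25/2.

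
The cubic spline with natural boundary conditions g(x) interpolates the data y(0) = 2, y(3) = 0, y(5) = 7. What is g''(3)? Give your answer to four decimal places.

2.5000

Put M_i = g'' at the i-th knot. Here h = (3, 2) and Δ = (-2/3, 7/2), so the interior equations h_(i-1)·M_(i-1) + 2(h_(i-1)+h_i)·M_i + h_i·M_(i+1) = 6(Δ_i − Δ_(i-1)) read
  3·M_0 + 10·M_1 + 2·M_2 = 6(Δ_1 - Δ_0) = 25
Natural end conditions: M_0 = M_2 = 0.
Solving: M_0 = 0, M_1 = 5/2, M_2 = 0.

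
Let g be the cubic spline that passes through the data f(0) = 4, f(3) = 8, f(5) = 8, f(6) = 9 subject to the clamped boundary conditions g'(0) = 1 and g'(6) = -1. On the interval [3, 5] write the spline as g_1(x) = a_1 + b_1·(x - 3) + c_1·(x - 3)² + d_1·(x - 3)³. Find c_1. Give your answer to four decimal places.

-0.8596

With M_i denoting the second derivative at x_i, h_i = 3, 2, 1, and Δ_i = (y_(i+1) − y_i)/h_i = 4/3, 0, 1:
  3·M_0 + 10·M_1 + 2·M_2 = 6(Δ_1 - Δ_0) = -8
  2·M_1 + 6·M_2 + 1·M_3 = 6(Δ_2 - Δ_1) = 6
Clamped end conditions give two more equations: 2h_0·M_0 + h_0·M_1 = 6(Δ_0 - g'(0)) = 2 and h_2·M_2 + 2h_2·M_3 = 6(g'(6) - Δ_2) = -12.
Forward elimination and back-substitution give M_0 = 68/57, M_1 = -98/57, M_2 = 160/57, M_3 = -422/57.
On [3, 5], with g_1(x) = a_1 + b_1·(x - 3) + c_1·(x - 3)² + d_1·(x - 3)³: c_1 = M_1/2 = -49/57, d_1 = (M_2 - M_1)/(6h_1) = 43/114, b_1 = Δ_1 - h_1(2M_1 + M_2)/6 = 4/19.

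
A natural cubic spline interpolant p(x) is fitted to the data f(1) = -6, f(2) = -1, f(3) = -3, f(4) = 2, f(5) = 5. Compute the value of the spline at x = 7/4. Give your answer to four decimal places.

Let σ_i = p''(x_i). Step sizes h_i = 1, 1, 1, 1; slopes of the chords Δ_i = (y_(i+1) - y_i)/h_i = 5, -2, 5, 3.
  1·σ_0 + 4·σ_1 + 1·σ_2 = 6(Δ_1 - Δ_0) = -42
  1·σ_1 + 4·σ_2 + 1·σ_3 = 6(Δ_2 - Δ_1) = 42
  1·σ_2 + 4·σ_3 + 1·σ_4 = 6(Δ_3 - Δ_2) = -12
Natural end conditions: σ_0 = σ_4 = 0.
Forward elimination and back-substitution give σ_0 = 0, σ_1 = -405/28, σ_2 = 111/7, σ_3 = -195/28, σ_4 = 0.
On [1, 2], p(x) = -6 + 415/56·(x - 1) + 0·(x - 1)² - 135/56·(x - 1)³.
With (x - 1) = 3/4: p(7/4) = -747/512.

-1.4590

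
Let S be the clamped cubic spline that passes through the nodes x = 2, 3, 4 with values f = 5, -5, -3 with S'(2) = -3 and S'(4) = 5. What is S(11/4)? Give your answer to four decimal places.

Let m_i = S''(x_i). Step sizes h_i = 1, 1; slopes of the chords Δ_i = (y_(i+1) - y_i)/h_i = -10, 2.
  1·m_0 + 4·m_1 + 1·m_2 = 6(Δ_1 - Δ_0) = 72
Clamped end conditions give two more equations: 2h_0·m_0 + h_0·m_1 = 6(Δ_0 - S'(2)) = -42 and h_1·m_1 + 2h_1·m_2 = 6(S'(4) - Δ_1) = 18.
Solving: m_0 = -35, m_1 = 28, m_2 = -5.
On [2, 3], S(x) = 5 - 3·(x - 2) - 35/2·(x - 2)² + 21/2·(x - 2)³.
With (x - 2) = 3/4: S(11/4) = -341/128.

-2.6641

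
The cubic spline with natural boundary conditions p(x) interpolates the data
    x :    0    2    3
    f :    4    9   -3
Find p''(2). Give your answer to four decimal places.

With M_i denoting the second derivative at x_i, h_i = 2, 1, and Δ_i = (y_(i+1) − y_i)/h_i = 5/2, -12:
  2·M_0 + 6·M_1 + 1·M_2 = 6(Δ_1 - Δ_0) = -87
Natural end conditions: M_0 = M_2 = 0.
Forward elimination and back-substitution give M_0 = 0, M_1 = -29/2, M_2 = 0.

-14.5000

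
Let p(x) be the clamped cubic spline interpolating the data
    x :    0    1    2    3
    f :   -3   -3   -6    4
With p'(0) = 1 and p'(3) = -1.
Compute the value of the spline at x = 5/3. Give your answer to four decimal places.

-6.4963

Put M_i = p'' at the i-th knot. Here h = (1, 1, 1) and Δ = (0, -3, 10), so the interior equations h_(i-1)·M_(i-1) + 2(h_(i-1)+h_i)·M_i + h_i·M_(i+1) = 6(Δ_i − Δ_(i-1)) read
  1·M_0 + 4·M_1 + 1·M_2 = 6(Δ_1 - Δ_0) = -18
  1·M_1 + 4·M_2 + 1·M_3 = 6(Δ_2 - Δ_1) = 78
Clamped end conditions give two more equations: 2h_0·M_0 + h_0·M_1 = 6(Δ_0 - p'(0)) = -6 and h_2·M_2 + 2h_2·M_3 = 6(p'(3) - Δ_2) = -66.
Hence M_0 = 64/15, M_1 = -218/15, M_2 = 538/15, M_3 = -764/15.
On [1, 2], p(x) = -3 - 62/15·(x - 1) - 109/15·(x - 1)² + 42/5·(x - 1)³.
With (x - 1) = 2/3: p(5/3) = -877/135.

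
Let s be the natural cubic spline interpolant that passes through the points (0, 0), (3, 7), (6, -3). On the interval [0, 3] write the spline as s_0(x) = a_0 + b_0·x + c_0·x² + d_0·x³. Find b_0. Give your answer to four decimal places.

Write M_i for s''(x_i). With h_i = 3, 3 and divided differences Δ_i = 7/3, -10/3, the continuity of s' gives the tridiagonal system
  3·M_0 + 12·M_1 + 3·M_2 = 6(Δ_1 - Δ_0) = -34
Natural end conditions: M_0 = M_2 = 0.
Hence M_0 = 0, M_1 = -17/6, M_2 = 0.
On [0, 3], with s_0(x) = a_0 + b_0·x + c_0·x² + d_0·x³: c_0 = M_0/2 = 0, d_0 = (M_1 - M_0)/(6h_0) = -17/108, b_0 = Δ_0 - h_0(2M_0 + M_1)/6 = 15/4.

3.7500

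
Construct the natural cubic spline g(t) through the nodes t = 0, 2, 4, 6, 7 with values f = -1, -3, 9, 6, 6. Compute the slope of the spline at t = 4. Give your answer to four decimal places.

2.7561

Let m_i = g''(x_i). Step sizes h_i = 2, 2, 2, 1; slopes of the chords Δ_i = (y_(i+1) - y_i)/h_i = -1, 6, -3/2, 0.
  2·m_0 + 8·m_1 + 2·m_2 = 6(Δ_1 - Δ_0) = 42
  2·m_1 + 8·m_2 + 2·m_3 = 6(Δ_2 - Δ_1) = -45
  2·m_2 + 6·m_3 + 1·m_4 = 6(Δ_3 - Δ_2) = 9
Natural end conditions: m_0 = m_4 = 0.
Solving: m_0 = 0, m_1 = 303/41, m_2 = -351/41, m_3 = 357/82, m_4 = 0.
On [4, 6], g'(t) = b_2 + 2c_2·(t - 4) + 3d_2·(t - 4)² with b_2 = Δ_2 - h_2(2m_2 + m_3)/6 = 113/41, c_2 = m_2/2 = -351/82, d_2 = (m_3 - m_2)/(6h_2) = 353/328. So g'(4) = 113/41.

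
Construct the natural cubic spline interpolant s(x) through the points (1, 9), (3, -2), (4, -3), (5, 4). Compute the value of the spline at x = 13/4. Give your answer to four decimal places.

-2.8359

Put M_i = s'' at the i-th knot. Here h = (2, 1, 1) and Δ = (-11/2, -1, 7), so the interior equations h_(i-1)·M_(i-1) + 2(h_(i-1)+h_i)·M_i + h_i·M_(i+1) = 6(Δ_i − Δ_(i-1)) read
  2·M_0 + 6·M_1 + 1·M_2 = 6(Δ_1 - Δ_0) = 27
  1·M_1 + 4·M_2 + 1·M_3 = 6(Δ_2 - Δ_1) = 48
Natural end conditions: M_0 = M_3 = 0.
Solving the tridiagonal system: M_0 = 0, M_1 = 60/23, M_2 = 261/23, M_3 = 0.
On [3, 4], s(x) = -2 - 173/46·(x - 3) + 30/23·(x - 3)² + 67/46·(x - 3)³.
With (x - 3) = 1/4: s(13/4) = -363/128.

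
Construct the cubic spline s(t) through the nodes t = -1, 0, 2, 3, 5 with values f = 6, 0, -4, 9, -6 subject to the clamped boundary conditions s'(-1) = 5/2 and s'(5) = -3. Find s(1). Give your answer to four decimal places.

Let M_i = s''(x_i). Step sizes h_i = 1, 2, 1, 2; slopes of the chords Δ_i = (y_(i+1) - y_i)/h_i = -6, -2, 13, -15/2.
  1·M_0 + 6·M_1 + 2·M_2 = 6(Δ_1 - Δ_0) = 24
  2·M_1 + 6·M_2 + 1·M_3 = 6(Δ_2 - Δ_1) = 90
  1·M_2 + 6·M_3 + 2·M_4 = 6(Δ_3 - Δ_2) = -123
Clamped end conditions give two more equations: 2h_0·M_0 + h_0·M_1 = 6(Δ_0 - s'(-1)) = -51 and h_3·M_3 + 2h_3·M_4 = 6(s'(5) - Δ_3) = 27.
Hence M_0 = -2459/93, M_1 = 175/93, M_2 = 3641/186, M_3 = -2903/93, M_4 = 8317/372.
On [0, 2], s(t) = 0 - 1819/186·t + 175/186·t² + 1097/744·t³.
With t = 1: s(1) = -5479/744.

-7.3642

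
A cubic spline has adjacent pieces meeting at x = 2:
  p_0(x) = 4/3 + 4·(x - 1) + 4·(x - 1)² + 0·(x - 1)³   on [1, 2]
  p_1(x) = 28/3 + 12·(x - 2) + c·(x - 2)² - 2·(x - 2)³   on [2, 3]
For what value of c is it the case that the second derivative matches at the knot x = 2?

p_0''(x) = 8 + 0·(x - 1), so p_0''(2) = 8. On the right, p_1''(2) = 2c, so c = 4.

4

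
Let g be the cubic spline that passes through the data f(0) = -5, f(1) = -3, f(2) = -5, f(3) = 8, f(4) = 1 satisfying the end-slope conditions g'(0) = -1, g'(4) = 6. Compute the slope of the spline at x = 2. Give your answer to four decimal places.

Let M_i = g''(x_i). Step sizes h_i = 1, 1, 1, 1; slopes of the chords Δ_i = (y_(i+1) - y_i)/h_i = 2, -2, 13, -7.
  1·M_0 + 4·M_1 + 1·M_2 = 6(Δ_1 - Δ_0) = -24
  1·M_1 + 4·M_2 + 1·M_3 = 6(Δ_2 - Δ_1) = 90
  1·M_2 + 4·M_3 + 1·M_4 = 6(Δ_3 - Δ_2) = -120
Clamped end conditions give two more equations: 2h_0·M_0 + h_0·M_1 = 6(Δ_0 - g'(0)) = 18 and h_3·M_3 + 2h_3·M_4 = 6(g'(4) - Δ_3) = 78.
Hence M_0 = 79/4, M_1 = -43/2, M_2 = 169/4, M_3 = -115/2, M_4 = 271/4.
On [2, 3], g'(x) = b_2 + 2c_2·(x - 2) + 3d_2·(x - 2)² with b_2 = Δ_2 - h_2(2M_2 + M_3)/6 = 17/2, c_2 = M_2/2 = 169/8, d_2 = (M_3 - M_2)/(6h_2) = -133/8. So g'(2) = 17/2.

8.5000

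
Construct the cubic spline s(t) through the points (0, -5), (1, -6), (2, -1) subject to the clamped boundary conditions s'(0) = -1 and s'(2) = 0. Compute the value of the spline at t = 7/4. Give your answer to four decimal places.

Put M_i = s'' at the i-th knot. Here h = (1, 1) and Δ = (-1, 5), so the interior equations h_(i-1)·M_(i-1) + 2(h_(i-1)+h_i)·M_i + h_i·M_(i+1) = 6(Δ_i − Δ_(i-1)) read
  1·M_0 + 4·M_1 + 1·M_2 = 6(Δ_1 - Δ_0) = 36
Clamped end conditions give two more equations: 2h_0·M_0 + h_0·M_1 = 6(Δ_0 - s'(0)) = 0 and h_1·M_1 + 2h_1·M_2 = 6(s'(2) - Δ_1) = -30.
Hence M_0 = -17/2, M_1 = 17, M_2 = -47/2.
On [1, 2], s(t) = -6 + 13/4·(t - 1) + 17/2·(t - 1)² - 27/4·(t - 1)³.
With (t - 1) = 3/4: s(7/4) = -417/256.

-1.6289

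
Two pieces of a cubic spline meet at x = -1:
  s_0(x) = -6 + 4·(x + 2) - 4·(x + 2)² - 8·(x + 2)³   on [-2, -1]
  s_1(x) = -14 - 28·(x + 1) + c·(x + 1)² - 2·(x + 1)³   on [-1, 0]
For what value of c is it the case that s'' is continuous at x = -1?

s_0''(x) = -8 - 48·(x + 2), so s_0''(-1) = -56. On the right, s_1''(-1) = 2c, so c = -28.

-28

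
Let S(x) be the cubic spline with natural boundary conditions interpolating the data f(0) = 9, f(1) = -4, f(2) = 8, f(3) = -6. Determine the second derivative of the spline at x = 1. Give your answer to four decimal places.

Let m_i = S''(x_i). Step sizes h_i = 1, 1, 1; slopes of the chords Δ_i = (y_(i+1) - y_i)/h_i = -13, 12, -14.
  1·m_0 + 4·m_1 + 1·m_2 = 6(Δ_1 - Δ_0) = 150
  1·m_1 + 4·m_2 + 1·m_3 = 6(Δ_2 - Δ_1) = -156
Natural end conditions: m_0 = m_3 = 0.
Solving the tridiagonal system: m_0 = 0, m_1 = 252/5, m_2 = -258/5, m_3 = 0.

50.4000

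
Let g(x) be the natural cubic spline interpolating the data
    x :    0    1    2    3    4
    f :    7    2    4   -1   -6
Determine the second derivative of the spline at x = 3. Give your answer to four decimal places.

Let m_i = g''(x_i). Step sizes h_i = 1, 1, 1, 1; slopes of the chords Δ_i = (y_(i+1) - y_i)/h_i = -5, 2, -5, -5.
  1·m_0 + 4·m_1 + 1·m_2 = 6(Δ_1 - Δ_0) = 42
  1·m_1 + 4·m_2 + 1·m_3 = 6(Δ_2 - Δ_1) = -42
  1·m_2 + 4·m_3 + 1·m_4 = 6(Δ_3 - Δ_2) = 0
Natural end conditions: m_0 = m_4 = 0.
Solving: m_0 = 0, m_1 = 57/4, m_2 = -15, m_3 = 15/4, m_4 = 0.

3.7500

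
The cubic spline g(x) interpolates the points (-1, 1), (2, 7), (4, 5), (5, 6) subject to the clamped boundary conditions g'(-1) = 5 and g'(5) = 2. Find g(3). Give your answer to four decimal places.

Write m_i for g''(x_i). With h_i = 3, 2, 1 and divided differences Δ_i = 2, -1, 1, the continuity of g' gives the tridiagonal system
  3·m_0 + 10·m_1 + 2·m_2 = 6(Δ_1 - Δ_0) = -18
  2·m_1 + 6·m_2 + 1·m_3 = 6(Δ_2 - Δ_1) = 12
Clamped end conditions give two more equations: 2h_0·m_0 + h_0·m_1 = 6(Δ_0 - g'(-1)) = -18 and h_2·m_2 + 2h_2·m_3 = 6(g'(5) - Δ_2) = 6.
Hence m_0 = -42/19, m_1 = -30/19, m_2 = 42/19, m_3 = 36/19.
On [2, 4], g(x) = 7 - 13/19·(x - 2) - 15/19·(x - 2)² + 6/19·(x - 2)³.
With (x - 2) = 1: g(3) = 111/19.

5.8421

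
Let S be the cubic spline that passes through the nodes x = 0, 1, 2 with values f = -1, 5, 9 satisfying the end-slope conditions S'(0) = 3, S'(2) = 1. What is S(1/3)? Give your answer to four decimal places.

Let m_i = S''(x_i). Step sizes h_i = 1, 1; slopes of the chords Δ_i = (y_(i+1) - y_i)/h_i = 6, 4.
  1·m_0 + 4·m_1 + 1·m_2 = 6(Δ_1 - Δ_0) = -12
Clamped end conditions give two more equations: 2h_0·m_0 + h_0·m_1 = 6(Δ_0 - S'(0)) = 18 and h_1·m_1 + 2h_1·m_2 = 6(S'(2) - Δ_1) = -18.
Solving the tridiagonal system: m_0 = 11, m_1 = -4, m_2 = -7.
On [0, 1], S(x) = -1 + 3·x + 11/2·x² - 5/2·x³.
With x = 1/3: S(1/3) = 14/27.

0.5185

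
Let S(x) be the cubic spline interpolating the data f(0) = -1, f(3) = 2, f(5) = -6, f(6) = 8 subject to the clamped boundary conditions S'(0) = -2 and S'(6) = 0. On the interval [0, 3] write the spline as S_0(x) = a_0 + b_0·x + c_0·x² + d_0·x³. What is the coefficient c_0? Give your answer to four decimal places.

4.5088

Let M_i = S''(x_i). Step sizes h_i = 3, 2, 1; slopes of the chords Δ_i = (y_(i+1) - y_i)/h_i = 1, -4, 14.
  3·M_0 + 10·M_1 + 2·M_2 = 6(Δ_1 - Δ_0) = -30
  2·M_1 + 6·M_2 + 1·M_3 = 6(Δ_2 - Δ_1) = 108
Clamped end conditions give two more equations: 2h_0·M_0 + h_0·M_1 = 6(Δ_0 - S'(0)) = 18 and h_2·M_2 + 2h_2·M_3 = 6(S'(6) - Δ_2) = -84.
Hence M_0 = 514/57, M_1 = -686/57, M_2 = 1804/57, M_3 = -3296/57.
On [0, 3], with S_0(x) = a_0 + b_0·x + c_0·x² + d_0·x³: c_0 = M_0/2 = 257/57, d_0 = (M_1 - M_0)/(6h_0) = -200/171, b_0 = Δ_0 - h_0(2M_0 + M_1)/6 = -2.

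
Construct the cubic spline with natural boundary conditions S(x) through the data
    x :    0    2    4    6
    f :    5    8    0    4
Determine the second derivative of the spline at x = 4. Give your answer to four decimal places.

Write m_i for S''(x_i). With h_i = 2, 2, 2 and divided differences Δ_i = 3/2, -4, 2, the continuity of S' gives the tridiagonal system
  2·m_0 + 8·m_1 + 2·m_2 = 6(Δ_1 - Δ_0) = -33
  2·m_1 + 8·m_2 + 2·m_3 = 6(Δ_2 - Δ_1) = 36
Natural end conditions: m_0 = m_3 = 0.
Hence m_0 = 0, m_1 = -28/5, m_2 = 59/10, m_3 = 0.

5.9000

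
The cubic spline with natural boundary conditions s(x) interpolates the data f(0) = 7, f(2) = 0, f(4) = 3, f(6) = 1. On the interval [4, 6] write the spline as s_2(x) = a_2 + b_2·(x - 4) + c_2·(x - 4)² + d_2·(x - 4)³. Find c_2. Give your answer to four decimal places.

-1.5000

Put M_i = s'' at the i-th knot. Here h = (2, 2, 2) and Δ = (-7/2, 3/2, -1), so the interior equations h_(i-1)·M_(i-1) + 2(h_(i-1)+h_i)·M_i + h_i·M_(i+1) = 6(Δ_i − Δ_(i-1)) read
  2·M_0 + 8·M_1 + 2·M_2 = 6(Δ_1 - Δ_0) = 30
  2·M_1 + 8·M_2 + 2·M_3 = 6(Δ_2 - Δ_1) = -15
Natural end conditions: M_0 = M_3 = 0.
Forward elimination and back-substitution give M_0 = 0, M_1 = 9/2, M_2 = -3, M_3 = 0.
On [4, 6], with s_2(x) = a_2 + b_2·(x - 4) + c_2·(x - 4)² + d_2·(x - 4)³: c_2 = M_2/2 = -3/2, d_2 = (M_3 - M_2)/(6h_2) = 1/4, b_2 = Δ_2 - h_2(2M_2 + M_3)/6 = 1.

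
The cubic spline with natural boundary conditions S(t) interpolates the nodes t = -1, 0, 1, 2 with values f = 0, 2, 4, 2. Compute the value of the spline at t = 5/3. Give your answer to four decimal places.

2.9827

Put m_i = S'' at the i-th knot. Here h = (1, 1, 1) and Δ = (2, 2, -2), so the interior equations h_(i-1)·m_(i-1) + 2(h_(i-1)+h_i)·m_i + h_i·m_(i+1) = 6(Δ_i − Δ_(i-1)) read
  1·m_0 + 4·m_1 + 1·m_2 = 6(Δ_1 - Δ_0) = 0
  1·m_1 + 4·m_2 + 1·m_3 = 6(Δ_2 - Δ_1) = -24
Natural end conditions: m_0 = m_3 = 0.
Solving: m_0 = 0, m_1 = 8/5, m_2 = -32/5, m_3 = 0.
On [1, 2], S(t) = 4 + 2/15·(t - 1) - 16/5·(t - 1)² + 16/15·(t - 1)³.
With (t - 1) = 2/3: S(5/3) = 1208/405.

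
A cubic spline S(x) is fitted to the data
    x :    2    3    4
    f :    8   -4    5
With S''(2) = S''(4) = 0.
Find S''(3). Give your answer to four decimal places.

31.5000

Write σ_i for S''(x_i). With h_i = 1, 1 and divided differences Δ_i = -12, 9, the continuity of S' gives the tridiagonal system
  1·σ_0 + 4·σ_1 + 1·σ_2 = 6(Δ_1 - Δ_0) = 126
Natural end conditions: σ_0 = σ_2 = 0.
Solving the tridiagonal system: σ_0 = 0, σ_1 = 63/2, σ_2 = 0.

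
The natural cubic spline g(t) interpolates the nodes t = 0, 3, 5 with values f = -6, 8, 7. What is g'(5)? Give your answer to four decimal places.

-1.5333

Put m_i = g'' at the i-th knot. Here h = (3, 2) and Δ = (14/3, -1/2), so the interior equations h_(i-1)·m_(i-1) + 2(h_(i-1)+h_i)·m_i + h_i·m_(i+1) = 6(Δ_i − Δ_(i-1)) read
  3·m_0 + 10·m_1 + 2·m_2 = 6(Δ_1 - Δ_0) = -31
Natural end conditions: m_0 = m_2 = 0.
Forward elimination and back-substitution give m_0 = 0, m_1 = -31/10, m_2 = 0.
On [3, 5], g'(t) = b_1 + 2c_1·(t - 3) + 3d_1·(t - 3)² with b_1 = Δ_1 - h_1(2m_1 + m_2)/6 = 47/30, c_1 = m_1/2 = -31/20, d_1 = (m_2 - m_1)/(6h_1) = 31/120. So g'(5) = -23/15.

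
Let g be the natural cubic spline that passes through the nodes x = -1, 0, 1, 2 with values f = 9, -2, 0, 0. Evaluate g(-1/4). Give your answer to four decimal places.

-0.4313

Put σ_i = g'' at the i-th knot. Here h = (1, 1, 1) and Δ = (-11, 2, 0), so the interior equations h_(i-1)·σ_(i-1) + 2(h_(i-1)+h_i)·σ_i + h_i·σ_(i+1) = 6(Δ_i − Δ_(i-1)) read
  1·σ_0 + 4·σ_1 + 1·σ_2 = 6(Δ_1 - Δ_0) = 78
  1·σ_1 + 4·σ_2 + 1·σ_3 = 6(Δ_2 - Δ_1) = -12
Natural end conditions: σ_0 = σ_3 = 0.
Forward elimination and back-substitution give σ_0 = 0, σ_1 = 108/5, σ_2 = -42/5, σ_3 = 0.
On [-1, 0], g(x) = 9 - 73/5·(x + 1) + 0·(x + 1)² + 18/5·(x + 1)³.
With (x + 1) = 3/4: g(-1/4) = -69/160.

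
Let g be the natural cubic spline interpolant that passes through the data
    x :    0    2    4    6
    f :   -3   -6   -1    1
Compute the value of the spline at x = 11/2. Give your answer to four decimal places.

Put m_i = g'' at the i-th knot. Here h = (2, 2, 2) and Δ = (-3/2, 5/2, 1), so the interior equations h_(i-1)·m_(i-1) + 2(h_(i-1)+h_i)·m_i + h_i·m_(i+1) = 6(Δ_i − Δ_(i-1)) read
  2·m_0 + 8·m_1 + 2·m_2 = 6(Δ_1 - Δ_0) = 24
  2·m_1 + 8·m_2 + 2·m_3 = 6(Δ_2 - Δ_1) = -9
Natural end conditions: m_0 = m_3 = 0.
Solving: m_0 = 0, m_1 = 7/2, m_2 = -2, m_3 = 0.
On [4, 6], g(x) = -1 + 7/3·(x - 4) - 1·(x - 4)² + 1/6·(x - 4)³.
With (x - 4) = 3/2: g(11/2) = 13/16.

0.8125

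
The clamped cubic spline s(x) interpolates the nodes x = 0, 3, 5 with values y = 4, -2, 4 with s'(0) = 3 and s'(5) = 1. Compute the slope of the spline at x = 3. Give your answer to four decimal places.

Let M_i = s''(x_i). Step sizes h_i = 3, 2; slopes of the chords Δ_i = (y_(i+1) - y_i)/h_i = -2, 3.
  3·M_0 + 10·M_1 + 2·M_2 = 6(Δ_1 - Δ_0) = 30
Clamped end conditions give two more equations: 2h_0·M_0 + h_0·M_1 = 6(Δ_0 - s'(0)) = -30 and h_1·M_1 + 2h_1·M_2 = 6(s'(5) - Δ_1) = -12.
Solving: M_0 = -42/5, M_1 = 34/5, M_2 = -32/5.
On [3, 5], s'(x) = b_1 + 2c_1·(x - 3) + 3d_1·(x - 3)² with b_1 = Δ_1 - h_1(2M_1 + M_2)/6 = 3/5, c_1 = M_1/2 = 17/5, d_1 = (M_2 - M_1)/(6h_1) = -11/10. So s'(3) = 3/5.

0.6000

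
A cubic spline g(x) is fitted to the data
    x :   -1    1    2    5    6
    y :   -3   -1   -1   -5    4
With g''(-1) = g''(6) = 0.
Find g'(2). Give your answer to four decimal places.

Put m_i = g'' at the i-th knot. Here h = (2, 1, 3, 1) and Δ = (1, 0, -4/3, 9), so the interior equations h_(i-1)·m_(i-1) + 2(h_(i-1)+h_i)·m_i + h_i·m_(i+1) = 6(Δ_i − Δ_(i-1)) read
  2·m_0 + 6·m_1 + 1·m_2 = 6(Δ_1 - Δ_0) = -6
  1·m_1 + 8·m_2 + 3·m_3 = 6(Δ_2 - Δ_1) = -8
  3·m_2 + 8·m_3 + 1·m_4 = 6(Δ_3 - Δ_2) = 62
Natural end conditions: m_0 = m_4 = 0.
Solving the tridiagonal system: m_0 = 0, m_1 = -40/161, m_2 = -726/161, m_3 = 1520/161, m_4 = 0.
On [2, 5], g'(x) = b_2 + 2c_2·(x - 2) + 3d_2·(x - 2)² with b_2 = Δ_2 - h_2(2m_2 + m_3)/6 = -746/483, c_2 = m_2/2 = -363/161, d_2 = (m_3 - m_2)/(6h_2) = 1123/1449. So g'(2) = -746/483.

-1.5445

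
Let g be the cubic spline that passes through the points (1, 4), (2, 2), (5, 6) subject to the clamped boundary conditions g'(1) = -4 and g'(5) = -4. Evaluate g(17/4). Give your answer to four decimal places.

Write M_i for g''(x_i). With h_i = 1, 3 and divided differences Δ_i = -2, 4/3, the continuity of g' gives the tridiagonal system
  1·M_0 + 8·M_1 + 3·M_2 = 6(Δ_1 - Δ_0) = 20
Clamped end conditions give two more equations: 2h_0·M_0 + h_0·M_1 = 6(Δ_0 - g'(1)) = 12 and h_1·M_1 + 2h_1·M_2 = 6(g'(5) - Δ_1) = -32.
Solving the tridiagonal system: M_0 = 7/2, M_1 = 5, M_2 = -47/6.
On [2, 5], g(x) = 2 + 1/4·(x - 2) + 5/2·(x - 2)² - 77/108·(x - 2)³.
With (x - 2) = 9/4: g(17/4) = 1817/256.

7.0977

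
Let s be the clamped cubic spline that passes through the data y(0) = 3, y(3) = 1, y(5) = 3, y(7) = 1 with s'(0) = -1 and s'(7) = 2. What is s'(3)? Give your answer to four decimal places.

0.9189

Put m_i = s'' at the i-th knot. Here h = (3, 2, 2) and Δ = (-2/3, 1, -1), so the interior equations h_(i-1)·m_(i-1) + 2(h_(i-1)+h_i)·m_i + h_i·m_(i+1) = 6(Δ_i − Δ_(i-1)) read
  3·m_0 + 10·m_1 + 2·m_2 = 6(Δ_1 - Δ_0) = 10
  2·m_1 + 8·m_2 + 2·m_3 = 6(Δ_2 - Δ_1) = -12
Clamped end conditions give two more equations: 2h_0·m_0 + h_0·m_1 = 6(Δ_0 - s'(0)) = 2 and h_2·m_2 + 2h_2·m_3 = 6(s'(7) - Δ_2) = 18.
Hence m_0 = -68/111, m_1 = 70/37, m_2 = -131/37, m_3 = 232/37.
On [3, 5], s'(t) = b_1 + 2c_1·(t - 3) + 3d_1·(t - 3)² with b_1 = Δ_1 - h_1(2m_1 + m_2)/6 = 34/37, c_1 = m_1/2 = 35/37, d_1 = (m_2 - m_1)/(6h_1) = -67/148. So s'(3) = 34/37.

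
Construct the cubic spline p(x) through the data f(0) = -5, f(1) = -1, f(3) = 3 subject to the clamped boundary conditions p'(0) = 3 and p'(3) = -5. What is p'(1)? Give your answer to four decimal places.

4.8333

Write σ_i for p''(x_i). With h_i = 1, 2 and divided differences Δ_i = 4, 2, the continuity of p' gives the tridiagonal system
  1·σ_0 + 6·σ_1 + 2·σ_2 = 6(Δ_1 - Δ_0) = -12
Clamped end conditions give two more equations: 2h_0·σ_0 + h_0·σ_1 = 6(Δ_0 - p'(0)) = 6 and h_1·σ_1 + 2h_1·σ_2 = 6(p'(3) - Δ_1) = -42.
Hence σ_0 = 7/3, σ_1 = 4/3, σ_2 = -67/6.
On [1, 3], p'(x) = b_1 + 2c_1·(x - 1) + 3d_1·(x - 1)² with b_1 = Δ_1 - h_1(2σ_1 + σ_2)/6 = 29/6, c_1 = σ_1/2 = 2/3, d_1 = (σ_2 - σ_1)/(6h_1) = -25/24. So p'(1) = 29/6.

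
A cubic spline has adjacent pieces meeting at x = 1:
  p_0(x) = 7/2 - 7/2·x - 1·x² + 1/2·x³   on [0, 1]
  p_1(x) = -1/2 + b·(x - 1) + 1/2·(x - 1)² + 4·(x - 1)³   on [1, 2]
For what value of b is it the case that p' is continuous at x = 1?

p_0'(x) = -7/2 - 2·x + 3/2·x², so p_0'(1) = -4. On the right, p_1'(1) = b, so b = -4.

-4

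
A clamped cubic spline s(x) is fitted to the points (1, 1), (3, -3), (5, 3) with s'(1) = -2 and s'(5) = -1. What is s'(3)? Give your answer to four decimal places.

Put M_i = s'' at the i-th knot. Here h = (2, 2) and Δ = (-2, 3), so the interior equations h_(i-1)·M_(i-1) + 2(h_(i-1)+h_i)·M_i + h_i·M_(i+1) = 6(Δ_i − Δ_(i-1)) read
  2·M_0 + 8·M_1 + 2·M_2 = 6(Δ_1 - Δ_0) = 30
Clamped end conditions give two more equations: 2h_0·M_0 + h_0·M_1 = 6(Δ_0 - s'(1)) = 0 and h_1·M_1 + 2h_1·M_2 = 6(s'(5) - Δ_1) = -24.
Forward elimination and back-substitution give M_0 = -7/2, M_1 = 7, M_2 = -19/2.
On [3, 5], s'(x) = b_1 + 2c_1·(x - 3) + 3d_1·(x - 3)² with b_1 = Δ_1 - h_1(2M_1 + M_2)/6 = 3/2, c_1 = M_1/2 = 7/2, d_1 = (M_2 - M_1)/(6h_1) = -11/8. So s'(3) = 3/2.

1.5000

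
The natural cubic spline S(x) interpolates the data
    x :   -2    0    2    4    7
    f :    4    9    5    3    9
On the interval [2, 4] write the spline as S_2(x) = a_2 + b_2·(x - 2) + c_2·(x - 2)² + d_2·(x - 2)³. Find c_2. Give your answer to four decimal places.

Let M_i = S''(x_i). Step sizes h_i = 2, 2, 2, 3; slopes of the chords Δ_i = (y_(i+1) - y_i)/h_i = 5/2, -2, -1, 2.
  2·M_0 + 8·M_1 + 2·M_2 = 6(Δ_1 - Δ_0) = -27
  2·M_1 + 8·M_2 + 2·M_3 = 6(Δ_2 - Δ_1) = 6
  2·M_2 + 10·M_3 + 3·M_4 = 6(Δ_3 - Δ_2) = 18
Natural end conditions: M_0 = M_4 = 0.
Solving: M_0 = 0, M_1 = -525/142, M_2 = 183/142, M_3 = 219/142, M_4 = 0.
On [2, 4], with S_2(x) = a_2 + b_2·(x - 2) + c_2·(x - 2)² + d_2·(x - 2)³: c_2 = M_2/2 = 183/284, d_2 = (M_3 - M_2)/(6h_2) = 3/142, b_2 = Δ_2 - h_2(2M_2 + M_3)/6 = -337/142.

0.6444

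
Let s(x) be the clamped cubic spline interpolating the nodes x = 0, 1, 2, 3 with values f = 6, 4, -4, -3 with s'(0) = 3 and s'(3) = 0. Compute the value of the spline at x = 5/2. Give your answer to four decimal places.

Put m_i = s'' at the i-th knot. Here h = (1, 1, 1) and Δ = (-2, -8, 1), so the interior equations h_(i-1)·m_(i-1) + 2(h_(i-1)+h_i)·m_i + h_i·m_(i+1) = 6(Δ_i − Δ_(i-1)) read
  1·m_0 + 4·m_1 + 1·m_2 = 6(Δ_1 - Δ_0) = -36
  1·m_1 + 4·m_2 + 1·m_3 = 6(Δ_2 - Δ_1) = 54
Clamped end conditions give two more equations: 2h_0·m_0 + h_0·m_1 = 6(Δ_0 - s'(0)) = -30 and h_2·m_2 + 2h_2·m_3 = 6(s'(3) - Δ_2) = -6.
Solving: m_0 = -46/5, m_1 = -58/5, m_2 = 98/5, m_3 = -64/5.
On [2, 3], s(x) = -4 - 17/5·(x - 2) + 49/5·(x - 2)² - 27/5·(x - 2)³.
With (x - 2) = 1/2: s(5/2) = -157/40.

-3.9250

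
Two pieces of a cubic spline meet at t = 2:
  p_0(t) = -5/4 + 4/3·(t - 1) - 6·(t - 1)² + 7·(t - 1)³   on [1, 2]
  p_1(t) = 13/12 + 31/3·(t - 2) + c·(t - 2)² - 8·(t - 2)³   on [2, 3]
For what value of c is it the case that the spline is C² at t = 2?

15

p_0''(t) = -12 + 42·(t - 1), so p_0''(2) = 30. On the right, p_1''(2) = 2c, so c = 15.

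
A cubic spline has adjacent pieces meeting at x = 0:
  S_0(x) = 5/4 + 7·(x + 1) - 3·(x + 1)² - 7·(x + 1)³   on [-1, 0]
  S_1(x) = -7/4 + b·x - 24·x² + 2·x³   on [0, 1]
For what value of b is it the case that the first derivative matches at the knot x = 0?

S_0'(x) = 7 - 6·(x + 1) - 21·(x + 1)², so S_0'(0) = -20. On the right, S_1'(0) = b, so b = -20.

-20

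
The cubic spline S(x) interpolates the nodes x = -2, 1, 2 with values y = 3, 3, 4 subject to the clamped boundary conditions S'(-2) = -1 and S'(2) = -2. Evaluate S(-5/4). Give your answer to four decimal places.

2.2969

With σ_i denoting the second derivative at x_i, h_i = 3, 1, and Δ_i = (y_(i+1) − y_i)/h_i = 0, 1:
  3·σ_0 + 8·σ_1 + 1·σ_2 = 6(Δ_1 - Δ_0) = 6
Clamped end conditions give two more equations: 2h_0·σ_0 + h_0·σ_1 = 6(Δ_0 - S'(-2)) = 6 and h_1·σ_1 + 2h_1·σ_2 = 6(S'(2) - Δ_1) = -18.
Solving the tridiagonal system: σ_0 = 0, σ_1 = 2, σ_2 = -10.
On [-2, 1], S(x) = 3 - 1·(x + 2) + 0·(x + 2)² + 1/9·(x + 2)³.
With (x + 2) = 3/4: S(-5/4) = 147/64.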